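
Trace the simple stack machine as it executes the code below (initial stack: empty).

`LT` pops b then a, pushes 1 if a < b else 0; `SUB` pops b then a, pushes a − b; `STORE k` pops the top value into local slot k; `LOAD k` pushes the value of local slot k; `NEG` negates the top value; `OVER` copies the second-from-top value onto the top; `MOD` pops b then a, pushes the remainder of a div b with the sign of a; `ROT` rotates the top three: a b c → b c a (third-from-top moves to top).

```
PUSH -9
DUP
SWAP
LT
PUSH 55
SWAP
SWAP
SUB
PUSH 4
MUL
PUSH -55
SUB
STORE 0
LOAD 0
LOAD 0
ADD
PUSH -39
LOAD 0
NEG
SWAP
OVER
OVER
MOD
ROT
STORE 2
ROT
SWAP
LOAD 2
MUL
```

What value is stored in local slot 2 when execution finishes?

165

PUSH -9  → [-9]
DUP      → [-9, -9]
SWAP     → [-9, -9]
LT       → [0]
PUSH 55  → [0, 55]
SWAP     → [55, 0]
SWAP     → [0, 55]
SUB      → [-55]
PUSH 4   → [-55, 4]
MUL      → [-220]
PUSH -55 → [-220, -55]
SUB      → [-165]
STORE 0  → []
LOAD 0   → [-165]
LOAD 0   → [-165, -165]
ADD      → [-330]
PUSH -39 → [-330, -39]
LOAD 0   → [-330, -39, -165]
NEG      → [-330, -39, 165]
SWAP     → [-330, 165, -39]
OVER     → [-330, 165, -39, 165]
OVER     → [-330, 165, -39, 165, -39]
MOD      → [-330, 165, -39, 9]
ROT      → [-330, -39, 9, 165]
STORE 2  → [-330, -39, 9]
ROT      → [-39, 9, -330]
SWAP     → [-39, -330, 9]
LOAD 2   → [-39, -330, 9, 165]
MUL      → [-39, -330, 1485]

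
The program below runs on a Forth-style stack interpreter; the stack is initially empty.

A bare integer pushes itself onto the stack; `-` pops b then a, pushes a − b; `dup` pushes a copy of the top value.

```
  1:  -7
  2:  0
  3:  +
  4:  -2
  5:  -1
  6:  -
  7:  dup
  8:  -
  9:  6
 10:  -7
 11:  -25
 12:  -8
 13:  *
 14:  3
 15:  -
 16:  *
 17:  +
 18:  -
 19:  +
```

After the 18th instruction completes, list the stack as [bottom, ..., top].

-7  -> -7
0   -> -7 0
+   -> -7
-2  -> -7 -2
-1  -> -7 -2 -1
-   -> -7 -1
dup -> -7 -1 -1
-   -> -7 0
6   -> -7 0 6
-7  -> -7 0 6 -7
-25 -> -7 0 6 -7 -25
-8  -> -7 0 6 -7 -25 -8
*   -> -7 0 6 -7 200
3   -> -7 0 6 -7 200 3
-   -> -7 0 6 -7 197
*   -> -7 0 6 -1379
+   -> -7 0 -1373
-   -> -7 1373

[-7, 1373]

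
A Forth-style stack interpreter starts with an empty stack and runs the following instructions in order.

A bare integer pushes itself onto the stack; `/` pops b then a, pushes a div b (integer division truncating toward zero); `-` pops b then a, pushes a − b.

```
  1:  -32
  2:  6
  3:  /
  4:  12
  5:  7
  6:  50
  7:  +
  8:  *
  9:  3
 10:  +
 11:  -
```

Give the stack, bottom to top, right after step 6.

-32 -> [-32]
6   -> [-32, 6]
/   -> [-5]
12  -> [-5, 12]
7   -> [-5, 12, 7]
50  -> [-5, 12, 7, 50]

[-5, 12, 7, 50]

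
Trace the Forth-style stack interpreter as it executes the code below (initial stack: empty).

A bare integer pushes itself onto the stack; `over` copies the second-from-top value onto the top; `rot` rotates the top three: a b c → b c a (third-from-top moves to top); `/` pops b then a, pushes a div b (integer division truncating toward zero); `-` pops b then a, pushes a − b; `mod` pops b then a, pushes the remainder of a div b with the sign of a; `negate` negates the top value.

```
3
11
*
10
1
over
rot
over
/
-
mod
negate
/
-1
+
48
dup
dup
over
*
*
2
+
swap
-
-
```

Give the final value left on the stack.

-110580

3       3
11      3 11
*       33
10      33 10
1       33 10 1
over    33 10 1 10
rot     33 1 10 10
over    33 1 10 10 10
/       33 1 10 1
-       33 1 9
mod     33 1
negate  33 -1
/       -33
-1      -33 -1
+       -34
48      -34 48
dup     -34 48 48
dup     -34 48 48 48
over    -34 48 48 48 48
*       -34 48 48 2304
*       -34 48 110592
2       -34 48 110592 2
+       -34 48 110594
swap    -34 110594 48
-       -34 110546
-       -110580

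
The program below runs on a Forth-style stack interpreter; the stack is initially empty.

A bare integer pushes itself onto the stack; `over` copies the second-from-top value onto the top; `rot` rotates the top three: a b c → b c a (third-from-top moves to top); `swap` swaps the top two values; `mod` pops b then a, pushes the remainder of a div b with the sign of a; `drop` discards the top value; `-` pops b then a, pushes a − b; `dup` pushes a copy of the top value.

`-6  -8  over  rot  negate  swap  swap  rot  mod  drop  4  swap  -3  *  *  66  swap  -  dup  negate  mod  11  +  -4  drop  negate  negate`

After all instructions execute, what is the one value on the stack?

-6     → -6
-8     → -6 -8
over   → -6 -8 -6
rot    → -8 -6 -6
negate → -8 -6 6
swap   → -8 6 -6
swap   → -8 -6 6
rot    → -6 6 -8
mod    → -6 6
drop   → -6
4      → -6 4
swap   → 4 -6
-3     → 4 -6 -3
*      → 4 18
*      → 72
66     → 72 66
swap   → 66 72
-      → -6
dup    → -6 -6
negate → -6 6
mod    → 0
11     → 0 11
+      → 11
-4     → 11 -4
drop   → 11
negate → -11
negate → 11

11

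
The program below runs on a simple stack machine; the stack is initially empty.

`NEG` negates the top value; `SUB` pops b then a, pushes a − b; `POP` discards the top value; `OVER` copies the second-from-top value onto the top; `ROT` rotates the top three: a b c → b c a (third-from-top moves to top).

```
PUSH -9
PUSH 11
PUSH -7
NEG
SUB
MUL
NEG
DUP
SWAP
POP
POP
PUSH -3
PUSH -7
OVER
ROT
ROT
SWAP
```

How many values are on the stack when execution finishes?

PUSH -9  -9
PUSH 11  -9 11
PUSH -7  -9 11 -7
NEG      -9 11 7
SUB      -9 4
MUL      -36
NEG      36
DUP      36 36
SWAP     36 36
POP      36
POP      (empty)
PUSH -3  -3
PUSH -7  -3 -7
OVER     -3 -7 -3
ROT      -7 -3 -3
ROT      -3 -3 -7
SWAP     -3 -7 -3

3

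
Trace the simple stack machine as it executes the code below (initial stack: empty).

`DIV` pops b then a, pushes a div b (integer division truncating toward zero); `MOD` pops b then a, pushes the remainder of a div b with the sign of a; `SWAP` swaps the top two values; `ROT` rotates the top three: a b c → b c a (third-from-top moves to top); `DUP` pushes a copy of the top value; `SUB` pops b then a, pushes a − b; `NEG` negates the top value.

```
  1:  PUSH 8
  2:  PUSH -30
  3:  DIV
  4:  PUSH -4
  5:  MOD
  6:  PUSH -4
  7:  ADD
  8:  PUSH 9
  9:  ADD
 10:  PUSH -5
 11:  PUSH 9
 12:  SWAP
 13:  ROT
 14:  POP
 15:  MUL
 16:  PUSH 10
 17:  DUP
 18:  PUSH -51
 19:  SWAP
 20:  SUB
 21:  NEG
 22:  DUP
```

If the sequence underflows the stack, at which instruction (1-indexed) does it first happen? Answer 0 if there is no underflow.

PUSH 8    [8]
PUSH -30  [8, -30]
DIV       [0]
PUSH -4   [0, -4]
MOD       [0]
PUSH -4   [0, -4]
ADD       [-4]
PUSH 9    [-4, 9]
ADD       [5]
PUSH -5   [5, -5]
PUSH 9    [5, -5, 9]
SWAP      [5, 9, -5]
ROT       [9, -5, 5]
POP       [9, -5]
MUL       [-45]
PUSH 10   [-45, 10]
DUP       [-45, 10, 10]
PUSH -51  [-45, 10, 10, -51]
SWAP      [-45, 10, -51, 10]
SUB       [-45, 10, -61]
NEG       [-45, 10, 61]
DUP       [-45, 10, 61, 61]

0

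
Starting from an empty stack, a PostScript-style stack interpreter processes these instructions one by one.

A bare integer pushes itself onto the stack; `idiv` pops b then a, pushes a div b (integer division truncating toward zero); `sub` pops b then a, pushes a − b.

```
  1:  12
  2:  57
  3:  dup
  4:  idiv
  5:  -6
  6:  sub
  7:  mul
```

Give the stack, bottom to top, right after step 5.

[12, 1, -6]

12    12
57    12 57
dup   12 57 57
idiv  12 1
-6    12 1 -6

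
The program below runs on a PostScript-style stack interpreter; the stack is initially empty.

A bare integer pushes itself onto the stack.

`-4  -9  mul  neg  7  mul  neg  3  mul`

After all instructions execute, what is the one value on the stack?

756

-4  → [-4]
-9  → [-4, -9]
mul → [36]
neg → [-36]
7   → [-36, 7]
mul → [-252]
neg → [252]
3   → [252, 3]
mul → [756]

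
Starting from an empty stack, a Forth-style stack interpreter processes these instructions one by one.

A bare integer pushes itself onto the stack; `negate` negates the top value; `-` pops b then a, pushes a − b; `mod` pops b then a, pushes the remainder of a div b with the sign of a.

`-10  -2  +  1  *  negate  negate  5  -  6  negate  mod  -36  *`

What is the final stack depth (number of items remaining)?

1

-10    -> [-10]
-2     -> [-10, -2]
+      -> [-12]
1      -> [-12, 1]
*      -> [-12]
negate -> [12]
negate -> [-12]
5      -> [-12, 5]
-      -> [-17]
6      -> [-17, 6]
negate -> [-17, -6]
mod    -> [-5]
-36    -> [-5, -36]
*      -> [180]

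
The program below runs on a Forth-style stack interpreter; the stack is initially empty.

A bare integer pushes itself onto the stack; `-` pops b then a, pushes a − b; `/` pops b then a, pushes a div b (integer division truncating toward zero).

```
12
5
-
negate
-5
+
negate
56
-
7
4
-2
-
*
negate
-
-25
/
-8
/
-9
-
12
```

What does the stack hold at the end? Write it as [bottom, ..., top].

12      [12]
5       [12, 5]
-       [7]
negate  [-7]
-5      [-7, -5]
+       [-12]
negate  [12]
56      [12, 56]
-       [-44]
7       [-44, 7]
4       [-44, 7, 4]
-2      [-44, 7, 4, -2]
-       [-44, 7, 6]
*       [-44, 42]
negate  [-44, -42]
-       [-2]
-25     [-2, -25]
/       [0]
-8      [0, -8]
/       [0]
-9      [0, -9]
-       [9]
12      [9, 12]

[9, 12]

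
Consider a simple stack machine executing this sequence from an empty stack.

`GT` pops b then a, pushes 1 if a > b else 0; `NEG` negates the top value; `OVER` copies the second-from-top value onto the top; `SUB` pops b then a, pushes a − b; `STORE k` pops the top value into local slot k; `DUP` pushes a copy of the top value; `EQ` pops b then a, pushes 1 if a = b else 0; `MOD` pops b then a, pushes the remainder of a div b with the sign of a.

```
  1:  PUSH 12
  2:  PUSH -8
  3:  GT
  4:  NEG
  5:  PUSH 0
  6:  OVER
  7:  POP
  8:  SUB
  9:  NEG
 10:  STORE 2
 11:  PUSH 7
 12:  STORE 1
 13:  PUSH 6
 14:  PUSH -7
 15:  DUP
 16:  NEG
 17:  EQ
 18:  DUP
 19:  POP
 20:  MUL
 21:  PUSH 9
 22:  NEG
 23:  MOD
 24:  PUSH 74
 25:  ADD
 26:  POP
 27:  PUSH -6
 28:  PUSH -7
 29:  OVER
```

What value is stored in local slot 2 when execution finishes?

PUSH 12 → 12
PUSH -8 → 12 -8
GT      → 1
NEG     → -1
PUSH 0  → -1 0
OVER    → -1 0 -1
POP     → -1 0
SUB     → -1
NEG     → 1
STORE 2 → (empty)
PUSH 7  → 7
STORE 1 → (empty)
PUSH 6  → 6
PUSH -7 → 6 -7
DUP     → 6 -7 -7
NEG     → 6 -7 7
EQ      → 6 0
DUP     → 6 0 0
POP     → 6 0
MUL     → 0
PUSH 9  → 0 9
NEG     → 0 -9
MOD     → 0
PUSH 74 → 0 74
ADD     → 74
POP     → (empty)
PUSH -6 → -6
PUSH -7 → -6 -7
OVER    → -6 -7 -6

1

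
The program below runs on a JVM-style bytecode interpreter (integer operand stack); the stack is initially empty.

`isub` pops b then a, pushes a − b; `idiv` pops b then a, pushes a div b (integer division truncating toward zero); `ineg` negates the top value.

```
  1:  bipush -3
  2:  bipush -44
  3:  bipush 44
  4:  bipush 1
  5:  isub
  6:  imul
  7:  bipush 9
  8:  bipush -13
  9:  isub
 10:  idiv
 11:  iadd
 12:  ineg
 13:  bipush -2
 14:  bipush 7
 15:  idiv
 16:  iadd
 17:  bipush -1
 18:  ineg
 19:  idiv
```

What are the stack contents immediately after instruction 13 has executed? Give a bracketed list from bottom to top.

bipush -3  : -3
bipush -44 : -3 -44
bipush 44  : -3 -44 44
bipush 1   : -3 -44 44 1
isub       : -3 -44 43
imul       : -3 -1892
bipush 9   : -3 -1892 9
bipush -13 : -3 -1892 9 -13
isub       : -3 -1892 22
idiv       : -3 -86
iadd       : -89
ineg       : 89
bipush -2  : 89 -2

[89, -2]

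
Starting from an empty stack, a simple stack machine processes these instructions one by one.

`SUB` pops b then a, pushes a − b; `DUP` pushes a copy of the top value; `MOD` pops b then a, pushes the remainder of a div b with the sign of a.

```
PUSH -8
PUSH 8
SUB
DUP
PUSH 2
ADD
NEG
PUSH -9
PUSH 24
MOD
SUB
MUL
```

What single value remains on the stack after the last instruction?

PUSH -8 → [-8]
PUSH 8  → [-8, 8]
SUB     → [-16]
DUP     → [-16, -16]
PUSH 2  → [-16, -16, 2]
ADD     → [-16, -14]
NEG     → [-16, 14]
PUSH -9 → [-16, 14, -9]
PUSH 24 → [-16, 14, -9, 24]
MOD     → [-16, 14, -9]
SUB     → [-16, 23]
MUL     → [-368]

-368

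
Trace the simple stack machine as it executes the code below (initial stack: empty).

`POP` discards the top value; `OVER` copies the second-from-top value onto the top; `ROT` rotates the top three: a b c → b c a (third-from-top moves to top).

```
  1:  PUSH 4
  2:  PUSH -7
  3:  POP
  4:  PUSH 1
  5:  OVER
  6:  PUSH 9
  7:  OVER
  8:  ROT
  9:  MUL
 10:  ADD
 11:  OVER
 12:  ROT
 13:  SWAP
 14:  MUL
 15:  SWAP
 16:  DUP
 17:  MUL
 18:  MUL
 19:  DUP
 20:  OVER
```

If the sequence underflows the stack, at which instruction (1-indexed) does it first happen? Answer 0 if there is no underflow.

0

PUSH 4  → [4]
PUSH -7 → [4, -7]
POP     → [4]
PUSH 1  → [4, 1]
OVER    → [4, 1, 4]
PUSH 9  → [4, 1, 4, 9]
OVER    → [4, 1, 4, 9, 4]
ROT     → [4, 1, 9, 4, 4]
MUL     → [4, 1, 9, 16]
ADD     → [4, 1, 25]
OVER    → [4, 1, 25, 1]
ROT     → [4, 25, 1, 1]
SWAP    → [4, 25, 1, 1]
MUL     → [4, 25, 1]
SWAP    → [4, 1, 25]
DUP     → [4, 1, 25, 25]
MUL     → [4, 1, 625]
MUL     → [4, 625]
DUP     → [4, 625, 625]
OVER    → [4, 625, 625, 625]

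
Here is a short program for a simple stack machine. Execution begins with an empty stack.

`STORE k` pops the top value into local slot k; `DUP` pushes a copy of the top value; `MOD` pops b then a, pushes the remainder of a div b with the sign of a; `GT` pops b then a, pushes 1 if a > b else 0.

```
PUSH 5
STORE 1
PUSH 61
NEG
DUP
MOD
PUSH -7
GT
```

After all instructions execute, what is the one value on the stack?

PUSH 5  -> 5
STORE 1 -> (empty)
PUSH 61 -> 61
NEG     -> -61
DUP     -> -61 -61
MOD     -> 0
PUSH -7 -> 0 -7
GT      -> 1

1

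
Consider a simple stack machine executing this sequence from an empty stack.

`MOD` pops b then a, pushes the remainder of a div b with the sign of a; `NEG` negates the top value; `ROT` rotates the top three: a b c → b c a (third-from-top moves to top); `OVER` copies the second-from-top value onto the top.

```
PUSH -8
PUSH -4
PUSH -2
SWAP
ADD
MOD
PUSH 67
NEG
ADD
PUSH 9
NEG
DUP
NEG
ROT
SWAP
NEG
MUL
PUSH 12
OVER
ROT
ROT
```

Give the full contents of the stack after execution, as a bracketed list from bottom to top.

PUSH -8 -> [-8]
PUSH -4 -> [-8, -4]
PUSH -2 -> [-8, -4, -2]
SWAP    -> [-8, -2, -4]
ADD     -> [-8, -6]
MOD     -> [-2]
PUSH 67 -> [-2, 67]
NEG     -> [-2, -67]
ADD     -> [-69]
PUSH 9  -> [-69, 9]
NEG     -> [-69, -9]
DUP     -> [-69, -9, -9]
NEG     -> [-69, -9, 9]
ROT     -> [-9, 9, -69]
SWAP    -> [-9, -69, 9]
NEG     -> [-9, -69, -9]
MUL     -> [-9, 621]
PUSH 12 -> [-9, 621, 12]
OVER    -> [-9, 621, 12, 621]
ROT     -> [-9, 12, 621, 621]
ROT     -> [-9, 621, 621, 12]

[-9, 621, 621, 12]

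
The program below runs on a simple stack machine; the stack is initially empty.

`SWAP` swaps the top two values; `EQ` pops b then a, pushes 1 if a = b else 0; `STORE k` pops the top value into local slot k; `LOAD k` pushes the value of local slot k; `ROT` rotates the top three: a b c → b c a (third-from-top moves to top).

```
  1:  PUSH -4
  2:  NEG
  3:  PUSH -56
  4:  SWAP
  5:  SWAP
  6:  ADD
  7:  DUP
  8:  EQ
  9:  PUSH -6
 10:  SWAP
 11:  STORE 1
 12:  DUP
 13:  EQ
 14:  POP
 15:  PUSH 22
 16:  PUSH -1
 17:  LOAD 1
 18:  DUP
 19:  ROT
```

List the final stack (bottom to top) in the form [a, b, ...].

[22, 1, 1, -1]

PUSH -4   [-4]
NEG       [4]
PUSH -56  [4, -56]
SWAP      [-56, 4]
SWAP      [4, -56]
ADD       [-52]
DUP       [-52, -52]
EQ        [1]
PUSH -6   [1, -6]
SWAP      [-6, 1]
STORE 1   [-6]
DUP       [-6, -6]
EQ        [1]
POP       []
PUSH 22   [22]
PUSH -1   [22, -1]
LOAD 1    [22, -1, 1]
DUP       [22, -1, 1, 1]
ROT       [22, 1, 1, -1]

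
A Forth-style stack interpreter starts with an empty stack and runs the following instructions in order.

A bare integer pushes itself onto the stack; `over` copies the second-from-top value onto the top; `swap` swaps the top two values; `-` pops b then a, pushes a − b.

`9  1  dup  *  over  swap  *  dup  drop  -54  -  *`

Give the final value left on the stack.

9    → 9
1    → 9 1
dup  → 9 1 1
*    → 9 1
over → 9 1 9
swap → 9 9 1
*    → 9 9
dup  → 9 9 9
drop → 9 9
-54  → 9 9 -54
-    → 9 63
*    → 567

567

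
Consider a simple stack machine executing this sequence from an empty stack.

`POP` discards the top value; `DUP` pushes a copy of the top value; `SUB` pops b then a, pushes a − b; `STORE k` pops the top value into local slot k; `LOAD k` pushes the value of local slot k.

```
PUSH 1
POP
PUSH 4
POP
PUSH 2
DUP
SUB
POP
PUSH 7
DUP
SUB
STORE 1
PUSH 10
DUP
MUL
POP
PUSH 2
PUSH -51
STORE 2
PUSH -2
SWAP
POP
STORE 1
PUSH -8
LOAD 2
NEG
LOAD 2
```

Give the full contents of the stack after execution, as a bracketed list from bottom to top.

[-8, 51, -51]

PUSH 1   : [1]
POP      : []
PUSH 4   : [4]
POP      : []
PUSH 2   : [2]
DUP      : [2, 2]
SUB      : [0]
POP      : []
PUSH 7   : [7]
DUP      : [7, 7]
SUB      : [0]
STORE 1  : []
PUSH 10  : [10]
DUP      : [10, 10]
MUL      : [100]
POP      : []
PUSH 2   : [2]
PUSH -51 : [2, -51]
STORE 2  : [2]
PUSH -2  : [2, -2]
SWAP     : [-2, 2]
POP      : [-2]
STORE 1  : []
PUSH -8  : [-8]
LOAD 2   : [-8, -51]
NEG      : [-8, 51]
LOAD 2   : [-8, 51, -51]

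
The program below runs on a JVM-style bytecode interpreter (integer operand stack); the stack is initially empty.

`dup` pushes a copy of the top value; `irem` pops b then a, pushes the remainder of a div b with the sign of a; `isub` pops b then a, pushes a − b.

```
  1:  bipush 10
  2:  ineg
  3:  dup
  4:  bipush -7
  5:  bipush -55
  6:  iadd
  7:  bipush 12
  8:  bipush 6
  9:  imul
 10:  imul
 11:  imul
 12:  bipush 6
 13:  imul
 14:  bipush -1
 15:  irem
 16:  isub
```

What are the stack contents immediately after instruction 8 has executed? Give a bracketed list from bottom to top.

bipush 10  : 10
ineg       : -10
dup        : -10 -10
bipush -7  : -10 -10 -7
bipush -55 : -10 -10 -7 -55
iadd       : -10 -10 -62
bipush 12  : -10 -10 -62 12
bipush 6   : -10 -10 -62 12 6

[-10, -10, -62, 12, 6]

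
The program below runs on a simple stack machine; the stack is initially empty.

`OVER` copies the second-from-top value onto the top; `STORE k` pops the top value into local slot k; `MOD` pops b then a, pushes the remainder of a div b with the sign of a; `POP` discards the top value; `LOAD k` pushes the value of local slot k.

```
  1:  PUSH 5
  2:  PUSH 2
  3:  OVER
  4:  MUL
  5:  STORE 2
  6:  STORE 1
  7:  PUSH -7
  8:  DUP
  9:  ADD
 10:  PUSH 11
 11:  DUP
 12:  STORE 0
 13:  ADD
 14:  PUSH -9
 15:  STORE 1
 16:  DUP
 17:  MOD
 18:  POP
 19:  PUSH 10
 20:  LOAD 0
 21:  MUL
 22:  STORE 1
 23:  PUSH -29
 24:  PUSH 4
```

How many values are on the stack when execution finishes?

2

PUSH 5   : 5
PUSH 2   : 5 2
OVER     : 5 2 5
MUL      : 5 10
STORE 2  : 5
STORE 1  : (empty)
PUSH -7  : -7
DUP      : -7 -7
ADD      : -14
PUSH 11  : -14 11
DUP      : -14 11 11
STORE 0  : -14 11
ADD      : -3
PUSH -9  : -3 -9
STORE 1  : -3
DUP      : -3 -3
MOD      : 0
POP      : (empty)
PUSH 10  : 10
LOAD 0   : 10 11
MUL      : 110
STORE 1  : (empty)
PUSH -29 : -29
PUSH 4   : -29 4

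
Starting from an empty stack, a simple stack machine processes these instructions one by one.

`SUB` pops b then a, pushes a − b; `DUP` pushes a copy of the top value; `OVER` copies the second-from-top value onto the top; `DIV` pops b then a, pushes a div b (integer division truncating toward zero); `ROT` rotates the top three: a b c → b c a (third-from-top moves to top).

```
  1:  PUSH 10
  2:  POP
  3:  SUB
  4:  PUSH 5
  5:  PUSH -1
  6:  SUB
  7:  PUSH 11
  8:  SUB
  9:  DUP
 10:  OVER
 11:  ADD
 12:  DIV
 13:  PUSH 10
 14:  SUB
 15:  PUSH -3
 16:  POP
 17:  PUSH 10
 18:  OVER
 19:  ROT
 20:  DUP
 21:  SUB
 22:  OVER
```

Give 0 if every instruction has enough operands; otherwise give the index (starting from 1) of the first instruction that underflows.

PUSH 10 -> 10
POP     -> (empty)
SUB  — needs 2 operands, stack has 0 → underflow

3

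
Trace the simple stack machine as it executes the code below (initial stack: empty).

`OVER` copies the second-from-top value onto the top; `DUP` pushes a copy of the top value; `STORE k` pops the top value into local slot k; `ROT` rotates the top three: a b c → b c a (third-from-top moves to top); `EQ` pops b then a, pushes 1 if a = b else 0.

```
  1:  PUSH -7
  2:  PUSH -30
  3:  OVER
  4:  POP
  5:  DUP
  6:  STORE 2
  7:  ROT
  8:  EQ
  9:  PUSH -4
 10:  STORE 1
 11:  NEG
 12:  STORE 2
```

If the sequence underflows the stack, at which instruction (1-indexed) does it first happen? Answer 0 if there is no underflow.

PUSH -7  → -7
PUSH -30 → -7 -30
OVER     → -7 -30 -7
POP      → -7 -30
DUP      → -7 -30 -30
STORE 2  → -7 -30
ROT  — needs 3 operands, stack has 2 → underflow

7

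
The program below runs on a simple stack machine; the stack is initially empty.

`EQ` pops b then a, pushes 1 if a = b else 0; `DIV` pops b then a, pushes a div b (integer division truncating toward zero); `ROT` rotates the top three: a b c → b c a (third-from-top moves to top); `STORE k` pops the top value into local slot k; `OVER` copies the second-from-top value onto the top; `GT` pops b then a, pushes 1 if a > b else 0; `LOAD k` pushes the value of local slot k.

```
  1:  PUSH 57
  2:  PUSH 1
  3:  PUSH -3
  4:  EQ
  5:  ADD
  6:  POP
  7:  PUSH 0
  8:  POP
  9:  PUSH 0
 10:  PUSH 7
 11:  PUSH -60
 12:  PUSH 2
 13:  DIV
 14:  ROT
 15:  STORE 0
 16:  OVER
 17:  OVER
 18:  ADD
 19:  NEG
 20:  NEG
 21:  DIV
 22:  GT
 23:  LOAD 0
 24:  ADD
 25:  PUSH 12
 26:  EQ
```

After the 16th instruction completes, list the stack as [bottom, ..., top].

[7, -30, 7]

PUSH 57   [57]
PUSH 1    [57, 1]
PUSH -3   [57, 1, -3]
EQ        [57, 0]
ADD       [57]
POP       []
PUSH 0    [0]
POP       []
PUSH 0    [0]
PUSH 7    [0, 7]
PUSH -60  [0, 7, -60]
PUSH 2    [0, 7, -60, 2]
DIV       [0, 7, -30]
ROT       [7, -30, 0]
STORE 0   [7, -30]
OVER      [7, -30, 7]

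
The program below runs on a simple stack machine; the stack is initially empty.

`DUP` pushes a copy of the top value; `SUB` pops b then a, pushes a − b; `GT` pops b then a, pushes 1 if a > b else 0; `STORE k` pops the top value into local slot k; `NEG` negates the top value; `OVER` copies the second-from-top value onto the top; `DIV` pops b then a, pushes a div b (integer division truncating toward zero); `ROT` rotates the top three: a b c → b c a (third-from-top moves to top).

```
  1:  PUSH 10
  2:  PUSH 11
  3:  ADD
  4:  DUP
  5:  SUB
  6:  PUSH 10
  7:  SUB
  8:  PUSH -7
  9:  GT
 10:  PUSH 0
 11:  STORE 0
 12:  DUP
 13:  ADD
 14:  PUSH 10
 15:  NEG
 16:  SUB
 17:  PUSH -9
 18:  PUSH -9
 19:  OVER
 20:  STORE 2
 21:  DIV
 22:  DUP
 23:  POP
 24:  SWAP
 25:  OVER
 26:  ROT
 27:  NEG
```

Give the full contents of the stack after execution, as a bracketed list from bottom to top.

PUSH 10 -> 10
PUSH 11 -> 10 11
ADD     -> 21
DUP     -> 21 21
SUB     -> 0
PUSH 10 -> 0 10
SUB     -> -10
PUSH -7 -> -10 -7
GT      -> 0
PUSH 0  -> 0 0
STORE 0 -> 0
DUP     -> 0 0
ADD     -> 0
PUSH 10 -> 0 10
NEG     -> 0 -10
SUB     -> 10
PUSH -9 -> 10 -9
PUSH -9 -> 10 -9 -9
OVER    -> 10 -9 -9 -9
STORE 2 -> 10 -9 -9
DIV     -> 10 1
DUP     -> 10 1 1
POP     -> 10 1
SWAP    -> 1 10
OVER    -> 1 10 1
ROT     -> 10 1 1
NEG     -> 10 1 -1

[10, 1, -1]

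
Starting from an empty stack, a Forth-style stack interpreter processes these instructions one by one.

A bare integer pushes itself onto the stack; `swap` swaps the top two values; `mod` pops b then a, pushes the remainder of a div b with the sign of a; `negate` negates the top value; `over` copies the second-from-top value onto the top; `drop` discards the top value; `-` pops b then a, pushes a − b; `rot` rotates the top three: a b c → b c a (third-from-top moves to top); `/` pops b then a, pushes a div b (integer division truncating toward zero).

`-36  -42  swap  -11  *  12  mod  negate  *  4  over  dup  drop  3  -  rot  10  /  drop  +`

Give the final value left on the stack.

1

-36    → [-36]
-42    → [-36, -42]
swap   → [-42, -36]
-11    → [-42, -36, -11]
*      → [-42, 396]
12     → [-42, 396, 12]
mod    → [-42, 0]
negate → [-42, 0]
*      → [0]
4      → [0, 4]
over   → [0, 4, 0]
dup    → [0, 4, 0, 0]
drop   → [0, 4, 0]
3      → [0, 4, 0, 3]
-      → [0, 4, -3]
rot    → [4, -3, 0]
10     → [4, -3, 0, 10]
/      → [4, -3, 0]
drop   → [4, -3]
+      → [1]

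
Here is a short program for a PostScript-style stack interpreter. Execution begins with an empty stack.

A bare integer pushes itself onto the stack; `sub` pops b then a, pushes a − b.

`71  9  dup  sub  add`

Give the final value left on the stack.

71  : 71
9   : 71 9
dup : 71 9 9
sub : 71 0
add : 71

71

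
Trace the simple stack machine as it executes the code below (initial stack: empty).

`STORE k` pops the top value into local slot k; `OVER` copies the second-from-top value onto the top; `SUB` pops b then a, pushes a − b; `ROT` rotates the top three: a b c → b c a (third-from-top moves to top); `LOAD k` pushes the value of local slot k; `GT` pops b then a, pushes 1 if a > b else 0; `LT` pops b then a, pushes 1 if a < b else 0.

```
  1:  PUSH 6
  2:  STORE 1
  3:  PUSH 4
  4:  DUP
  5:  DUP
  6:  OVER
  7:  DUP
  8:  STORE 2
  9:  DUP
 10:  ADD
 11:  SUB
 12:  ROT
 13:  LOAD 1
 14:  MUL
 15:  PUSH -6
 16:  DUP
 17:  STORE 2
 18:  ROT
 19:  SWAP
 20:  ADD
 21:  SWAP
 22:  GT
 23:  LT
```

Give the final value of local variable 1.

6

PUSH 6  : [6]
STORE 1 : []
PUSH 4  : [4]
DUP     : [4, 4]
DUP     : [4, 4, 4]
OVER    : [4, 4, 4, 4]
DUP     : [4, 4, 4, 4, 4]
STORE 2 : [4, 4, 4, 4]
DUP     : [4, 4, 4, 4, 4]
ADD     : [4, 4, 4, 8]
SUB     : [4, 4, -4]
ROT     : [4, -4, 4]
LOAD 1  : [4, -4, 4, 6]
MUL     : [4, -4, 24]
PUSH -6 : [4, -4, 24, -6]
DUP     : [4, -4, 24, -6, -6]
STORE 2 : [4, -4, 24, -6]
ROT     : [4, 24, -6, -4]
SWAP    : [4, 24, -4, -6]
ADD     : [4, 24, -10]
SWAP    : [4, -10, 24]
GT      : [4, 0]
LT      : [0]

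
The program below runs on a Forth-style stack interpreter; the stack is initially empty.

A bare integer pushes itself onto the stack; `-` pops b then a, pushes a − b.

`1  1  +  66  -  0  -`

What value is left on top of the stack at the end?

1  -> [1]
1  -> [1, 1]
+  -> [2]
66 -> [2, 66]
-  -> [-64]
0  -> [-64, 0]
-  -> [-64]

-64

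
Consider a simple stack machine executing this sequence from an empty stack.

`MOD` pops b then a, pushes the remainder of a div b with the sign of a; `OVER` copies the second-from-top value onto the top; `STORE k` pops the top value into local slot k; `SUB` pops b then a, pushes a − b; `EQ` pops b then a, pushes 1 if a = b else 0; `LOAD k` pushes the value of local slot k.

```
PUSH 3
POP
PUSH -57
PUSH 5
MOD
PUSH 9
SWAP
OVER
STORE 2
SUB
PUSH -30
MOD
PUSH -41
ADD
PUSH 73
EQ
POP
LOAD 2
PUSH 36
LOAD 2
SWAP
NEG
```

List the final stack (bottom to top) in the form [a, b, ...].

[9, 9, -36]

PUSH 3   → 3
POP      → (empty)
PUSH -57 → -57
PUSH 5   → -57 5
MOD      → -2
PUSH 9   → -2 9
SWAP     → 9 -2
OVER     → 9 -2 9
STORE 2  → 9 -2
SUB      → 11
PUSH -30 → 11 -30
MOD      → 11
PUSH -41 → 11 -41
ADD      → -30
PUSH 73  → -30 73
EQ       → 0
POP      → (empty)
LOAD 2   → 9
PUSH 36  → 9 36
LOAD 2   → 9 36 9
SWAP     → 9 9 36
NEG      → 9 9 -36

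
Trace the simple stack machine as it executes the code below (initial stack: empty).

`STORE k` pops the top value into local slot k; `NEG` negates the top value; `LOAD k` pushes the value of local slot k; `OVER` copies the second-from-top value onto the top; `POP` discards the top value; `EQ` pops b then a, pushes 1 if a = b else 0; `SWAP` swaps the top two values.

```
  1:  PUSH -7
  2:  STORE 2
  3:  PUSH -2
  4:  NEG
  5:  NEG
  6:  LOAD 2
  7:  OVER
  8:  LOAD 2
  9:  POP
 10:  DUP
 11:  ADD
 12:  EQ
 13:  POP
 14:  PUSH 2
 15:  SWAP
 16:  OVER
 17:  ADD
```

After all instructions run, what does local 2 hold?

PUSH -7 : -7
STORE 2 : (empty)
PUSH -2 : -2
NEG     : 2
NEG     : -2
LOAD 2  : -2 -7
OVER    : -2 -7 -2
LOAD 2  : -2 -7 -2 -7
POP     : -2 -7 -2
DUP     : -2 -7 -2 -2
ADD     : -2 -7 -4
EQ      : -2 0
POP     : -2
PUSH 2  : -2 2
SWAP    : 2 -2
OVER    : 2 -2 2
ADD     : 2 0

-7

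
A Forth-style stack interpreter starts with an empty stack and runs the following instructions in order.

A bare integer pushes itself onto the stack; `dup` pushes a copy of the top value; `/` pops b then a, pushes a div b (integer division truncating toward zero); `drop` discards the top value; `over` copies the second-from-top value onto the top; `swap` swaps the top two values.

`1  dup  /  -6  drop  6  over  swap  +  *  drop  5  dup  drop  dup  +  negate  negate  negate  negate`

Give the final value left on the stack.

1      → 1
dup    → 1 1
/      → 1
-6     → 1 -6
drop   → 1
6      → 1 6
over   → 1 6 1
swap   → 1 1 6
+      → 1 7
*      → 7
drop   → (empty)
5      → 5
dup    → 5 5
drop   → 5
dup    → 5 5
+      → 10
negate → -10
negate → 10
negate → -10
negate → 10

10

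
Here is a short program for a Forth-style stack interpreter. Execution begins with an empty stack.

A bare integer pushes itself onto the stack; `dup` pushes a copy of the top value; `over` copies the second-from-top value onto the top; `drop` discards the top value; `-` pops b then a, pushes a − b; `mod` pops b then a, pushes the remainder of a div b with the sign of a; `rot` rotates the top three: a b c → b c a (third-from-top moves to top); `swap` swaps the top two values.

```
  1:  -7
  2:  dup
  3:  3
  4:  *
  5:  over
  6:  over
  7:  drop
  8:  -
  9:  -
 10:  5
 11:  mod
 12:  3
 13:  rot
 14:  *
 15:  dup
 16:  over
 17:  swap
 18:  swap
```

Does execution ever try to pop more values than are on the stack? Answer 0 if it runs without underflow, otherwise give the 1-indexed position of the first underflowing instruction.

-7    -7
dup   -7 -7
3     -7 -7 3
*     -7 -21
over  -7 -21 -7
over  -7 -21 -7 -21
drop  -7 -21 -7
-     -7 -14
-     7
5     7 5
mod   2
3     2 3
rot  — needs 3 operands, stack has 2 → underflow

13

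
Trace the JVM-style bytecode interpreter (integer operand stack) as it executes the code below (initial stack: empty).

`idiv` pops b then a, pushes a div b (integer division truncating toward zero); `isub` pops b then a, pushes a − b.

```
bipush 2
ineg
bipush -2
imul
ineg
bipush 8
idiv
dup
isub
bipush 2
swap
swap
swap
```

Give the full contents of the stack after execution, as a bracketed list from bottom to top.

bipush 2  : 2
ineg      : -2
bipush -2 : -2 -2
imul      : 4
ineg      : -4
bipush 8  : -4 8
idiv      : 0
dup       : 0 0
isub      : 0
bipush 2  : 0 2
swap      : 2 0
swap      : 0 2
swap      : 2 0

[2, 0]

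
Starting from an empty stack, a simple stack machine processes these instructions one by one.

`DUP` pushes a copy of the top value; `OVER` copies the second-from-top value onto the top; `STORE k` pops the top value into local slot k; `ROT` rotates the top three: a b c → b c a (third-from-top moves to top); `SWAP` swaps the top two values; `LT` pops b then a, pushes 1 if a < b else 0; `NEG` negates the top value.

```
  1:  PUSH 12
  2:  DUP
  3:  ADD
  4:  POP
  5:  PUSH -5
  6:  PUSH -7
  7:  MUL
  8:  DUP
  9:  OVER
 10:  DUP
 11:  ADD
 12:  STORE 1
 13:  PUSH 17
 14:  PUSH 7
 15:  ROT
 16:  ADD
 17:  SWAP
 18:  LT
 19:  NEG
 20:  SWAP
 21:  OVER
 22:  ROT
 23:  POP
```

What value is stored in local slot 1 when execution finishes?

PUSH 12  12
DUP      12 12
ADD      24
POP      (empty)
PUSH -5  -5
PUSH -7  -5 -7
MUL      35
DUP      35 35
OVER     35 35 35
DUP      35 35 35 35
ADD      35 35 70
STORE 1  35 35
PUSH 17  35 35 17
PUSH 7   35 35 17 7
ROT      35 17 7 35
ADD      35 17 42
SWAP     35 42 17
LT       35 0
NEG      35 0
SWAP     0 35
OVER     0 35 0
ROT      35 0 0
POP      35 0

70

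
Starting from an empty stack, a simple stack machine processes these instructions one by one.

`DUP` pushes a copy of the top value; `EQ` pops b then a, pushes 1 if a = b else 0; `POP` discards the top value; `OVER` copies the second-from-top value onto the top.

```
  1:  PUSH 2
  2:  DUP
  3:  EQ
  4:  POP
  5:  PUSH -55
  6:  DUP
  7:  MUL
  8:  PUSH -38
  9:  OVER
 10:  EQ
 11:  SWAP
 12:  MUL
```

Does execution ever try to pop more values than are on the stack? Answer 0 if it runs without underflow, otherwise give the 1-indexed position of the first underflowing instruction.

PUSH 2   : [2]
DUP      : [2, 2]
EQ       : [1]
POP      : []
PUSH -55 : [-55]
DUP      : [-55, -55]
MUL      : [3025]
PUSH -38 : [3025, -38]
OVER     : [3025, -38, 3025]
EQ       : [3025, 0]
SWAP     : [0, 3025]
MUL      : [0]

0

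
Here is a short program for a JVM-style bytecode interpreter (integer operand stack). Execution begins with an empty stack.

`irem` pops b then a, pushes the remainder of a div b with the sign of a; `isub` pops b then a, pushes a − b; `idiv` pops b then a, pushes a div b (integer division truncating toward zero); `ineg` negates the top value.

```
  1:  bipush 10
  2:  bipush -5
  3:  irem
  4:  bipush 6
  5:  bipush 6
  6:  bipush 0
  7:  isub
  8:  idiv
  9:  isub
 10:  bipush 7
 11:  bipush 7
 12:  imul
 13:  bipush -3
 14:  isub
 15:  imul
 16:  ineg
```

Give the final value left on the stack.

bipush 10 → [10]
bipush -5 → [10, -5]
irem      → [0]
bipush 6  → [0, 6]
bipush 6  → [0, 6, 6]
bipush 0  → [0, 6, 6, 0]
isub      → [0, 6, 6]
idiv      → [0, 1]
isub      → [-1]
bipush 7  → [-1, 7]
bipush 7  → [-1, 7, 7]
imul      → [-1, 49]
bipush -3 → [-1, 49, -3]
isub      → [-1, 52]
imul      → [-52]
ineg      → [52]

52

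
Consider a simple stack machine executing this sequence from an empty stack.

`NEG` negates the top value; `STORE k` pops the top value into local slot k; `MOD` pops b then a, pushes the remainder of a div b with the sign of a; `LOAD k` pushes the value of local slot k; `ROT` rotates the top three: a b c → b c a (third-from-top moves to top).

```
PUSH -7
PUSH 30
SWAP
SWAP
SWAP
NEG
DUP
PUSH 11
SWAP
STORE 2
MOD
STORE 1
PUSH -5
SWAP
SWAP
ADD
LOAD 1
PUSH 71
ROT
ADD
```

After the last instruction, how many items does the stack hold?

2

PUSH -7 : [-7]
PUSH 30 : [-7, 30]
SWAP    : [30, -7]
SWAP    : [-7, 30]
SWAP    : [30, -7]
NEG     : [30, 7]
DUP     : [30, 7, 7]
PUSH 11 : [30, 7, 7, 11]
SWAP    : [30, 7, 11, 7]
STORE 2 : [30, 7, 11]
MOD     : [30, 7]
STORE 1 : [30]
PUSH -5 : [30, -5]
SWAP    : [-5, 30]
SWAP    : [30, -5]
ADD     : [25]
LOAD 1  : [25, 7]
PUSH 71 : [25, 7, 71]
ROT     : [7, 71, 25]
ADD     : [7, 96]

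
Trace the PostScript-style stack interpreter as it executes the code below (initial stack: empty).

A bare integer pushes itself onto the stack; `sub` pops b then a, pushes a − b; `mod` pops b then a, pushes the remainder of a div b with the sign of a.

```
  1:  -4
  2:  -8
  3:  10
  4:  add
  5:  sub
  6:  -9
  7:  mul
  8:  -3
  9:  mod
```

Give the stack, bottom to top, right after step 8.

-4   [-4]
-8   [-4, -8]
10   [-4, -8, 10]
add  [-4, 2]
sub  [-6]
-9   [-6, -9]
mul  [54]
-3   [54, -3]

[54, -3]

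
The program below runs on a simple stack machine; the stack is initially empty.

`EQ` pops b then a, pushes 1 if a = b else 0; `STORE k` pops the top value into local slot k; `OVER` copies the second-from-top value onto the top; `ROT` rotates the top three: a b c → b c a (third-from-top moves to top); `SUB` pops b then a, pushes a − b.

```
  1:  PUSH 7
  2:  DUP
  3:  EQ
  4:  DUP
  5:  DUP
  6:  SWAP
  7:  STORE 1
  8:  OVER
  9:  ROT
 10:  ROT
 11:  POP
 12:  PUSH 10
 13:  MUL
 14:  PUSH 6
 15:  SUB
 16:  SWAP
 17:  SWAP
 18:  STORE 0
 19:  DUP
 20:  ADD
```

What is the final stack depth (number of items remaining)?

1

PUSH 7   [7]
DUP      [7, 7]
EQ       [1]
DUP      [1, 1]
DUP      [1, 1, 1]
SWAP     [1, 1, 1]
STORE 1  [1, 1]
OVER     [1, 1, 1]
ROT      [1, 1, 1]
ROT      [1, 1, 1]
POP      [1, 1]
PUSH 10  [1, 1, 10]
MUL      [1, 10]
PUSH 6   [1, 10, 6]
SUB      [1, 4]
SWAP     [4, 1]
SWAP     [1, 4]
STORE 0  [1]
DUP      [1, 1]
ADD      [2]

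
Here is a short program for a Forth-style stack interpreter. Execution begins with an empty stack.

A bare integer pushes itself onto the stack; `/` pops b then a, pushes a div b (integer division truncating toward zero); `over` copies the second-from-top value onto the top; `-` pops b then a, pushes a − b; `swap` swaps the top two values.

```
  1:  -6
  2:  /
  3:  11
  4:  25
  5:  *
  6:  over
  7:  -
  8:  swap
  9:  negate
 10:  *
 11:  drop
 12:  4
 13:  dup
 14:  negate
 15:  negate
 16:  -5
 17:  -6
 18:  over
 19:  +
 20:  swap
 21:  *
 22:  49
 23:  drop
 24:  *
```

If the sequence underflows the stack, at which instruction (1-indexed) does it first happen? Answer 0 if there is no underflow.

-6 → -6
/  — needs 2 operands, stack has 1 → underflow

2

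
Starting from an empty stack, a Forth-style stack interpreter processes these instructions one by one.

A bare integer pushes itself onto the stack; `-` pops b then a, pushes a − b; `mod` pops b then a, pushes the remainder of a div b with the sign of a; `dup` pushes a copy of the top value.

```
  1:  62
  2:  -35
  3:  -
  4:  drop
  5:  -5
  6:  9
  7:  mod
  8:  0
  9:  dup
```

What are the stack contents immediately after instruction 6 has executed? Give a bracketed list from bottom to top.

[-5, 9]

62   → [62]
-35  → [62, -35]
-    → [97]
drop → []
-5   → [-5]
9    → [-5, 9]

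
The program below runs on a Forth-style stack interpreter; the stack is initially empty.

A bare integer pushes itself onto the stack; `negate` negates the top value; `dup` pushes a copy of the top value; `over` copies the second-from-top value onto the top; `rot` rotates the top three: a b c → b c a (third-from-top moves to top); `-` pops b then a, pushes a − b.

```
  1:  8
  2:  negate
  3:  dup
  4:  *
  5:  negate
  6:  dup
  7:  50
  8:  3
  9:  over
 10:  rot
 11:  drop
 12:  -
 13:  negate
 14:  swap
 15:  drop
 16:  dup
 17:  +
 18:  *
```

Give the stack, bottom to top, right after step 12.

[-64, -64, -47]

8      → 8
negate → -8
dup    → -8 -8
*      → 64
negate → -64
dup    → -64 -64
50     → -64 -64 50
3      → -64 -64 50 3
over   → -64 -64 50 3 50
rot    → -64 -64 3 50 50
drop   → -64 -64 3 50
-      → -64 -64 -47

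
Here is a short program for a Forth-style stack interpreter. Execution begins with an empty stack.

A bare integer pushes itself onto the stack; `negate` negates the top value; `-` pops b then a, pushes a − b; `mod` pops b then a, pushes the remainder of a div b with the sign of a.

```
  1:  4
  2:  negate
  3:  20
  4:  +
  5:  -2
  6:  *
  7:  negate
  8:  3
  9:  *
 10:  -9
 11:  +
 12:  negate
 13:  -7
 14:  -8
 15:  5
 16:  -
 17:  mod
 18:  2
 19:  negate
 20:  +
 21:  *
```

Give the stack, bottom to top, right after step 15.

[-87, -7, -8, 5]

4      -> [4]
negate -> [-4]
20     -> [-4, 20]
+      -> [16]
-2     -> [16, -2]
*      -> [-32]
negate -> [32]
3      -> [32, 3]
*      -> [96]
-9     -> [96, -9]
+      -> [87]
negate -> [-87]
-7     -> [-87, -7]
-8     -> [-87, -7, -8]
5      -> [-87, -7, -8, 5]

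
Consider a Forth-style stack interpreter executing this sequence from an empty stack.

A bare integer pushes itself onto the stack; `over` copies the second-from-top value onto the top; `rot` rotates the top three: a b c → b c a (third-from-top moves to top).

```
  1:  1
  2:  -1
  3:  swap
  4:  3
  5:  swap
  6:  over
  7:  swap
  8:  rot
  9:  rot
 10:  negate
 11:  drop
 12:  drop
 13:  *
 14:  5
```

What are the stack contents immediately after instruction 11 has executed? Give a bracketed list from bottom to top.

1      -> 1
-1     -> 1 -1
swap   -> -1 1
3      -> -1 1 3
swap   -> -1 3 1
over   -> -1 3 1 3
swap   -> -1 3 3 1
rot    -> -1 3 1 3
rot    -> -1 1 3 3
negate -> -1 1 3 -3
drop   -> -1 1 3

[-1, 1, 3]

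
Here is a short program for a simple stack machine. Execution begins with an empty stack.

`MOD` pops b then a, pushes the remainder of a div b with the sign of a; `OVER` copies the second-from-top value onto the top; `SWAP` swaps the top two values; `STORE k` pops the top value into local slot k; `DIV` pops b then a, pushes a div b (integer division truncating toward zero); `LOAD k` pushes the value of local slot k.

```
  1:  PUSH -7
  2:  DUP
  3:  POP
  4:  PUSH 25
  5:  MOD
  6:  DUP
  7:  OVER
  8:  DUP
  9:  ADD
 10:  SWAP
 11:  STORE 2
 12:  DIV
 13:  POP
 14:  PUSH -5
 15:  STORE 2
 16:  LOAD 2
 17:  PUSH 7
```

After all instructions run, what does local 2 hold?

-5

PUSH -7 -> [-7]
DUP     -> [-7, -7]
POP     -> [-7]
PUSH 25 -> [-7, 25]
MOD     -> [-7]
DUP     -> [-7, -7]
OVER    -> [-7, -7, -7]
DUP     -> [-7, -7, -7, -7]
ADD     -> [-7, -7, -14]
SWAP    -> [-7, -14, -7]
STORE 2 -> [-7, -14]
DIV     -> [0]
POP     -> []
PUSH -5 -> [-5]
STORE 2 -> []
LOAD 2  -> [-5]
PUSH 7  -> [-5, 7]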